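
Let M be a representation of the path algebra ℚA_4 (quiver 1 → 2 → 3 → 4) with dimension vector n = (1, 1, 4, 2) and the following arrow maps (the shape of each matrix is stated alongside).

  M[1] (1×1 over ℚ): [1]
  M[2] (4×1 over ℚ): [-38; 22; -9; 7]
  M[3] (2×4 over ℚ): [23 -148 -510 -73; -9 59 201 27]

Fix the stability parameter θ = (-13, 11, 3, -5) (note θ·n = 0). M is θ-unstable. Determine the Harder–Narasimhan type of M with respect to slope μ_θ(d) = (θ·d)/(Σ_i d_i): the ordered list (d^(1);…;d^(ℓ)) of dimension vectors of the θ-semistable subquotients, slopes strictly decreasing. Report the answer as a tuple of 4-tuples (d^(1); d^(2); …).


Interval decomposition of M: I[1,4], I[3,3]^2, I[3,4].
HN type (ℓ=3): μ^(1)=3; μ^(2)=-1; μ^(3)=-13

((0, 1, 3, 1); (0, 0, 1, 1); (1, 0, 0, 0))


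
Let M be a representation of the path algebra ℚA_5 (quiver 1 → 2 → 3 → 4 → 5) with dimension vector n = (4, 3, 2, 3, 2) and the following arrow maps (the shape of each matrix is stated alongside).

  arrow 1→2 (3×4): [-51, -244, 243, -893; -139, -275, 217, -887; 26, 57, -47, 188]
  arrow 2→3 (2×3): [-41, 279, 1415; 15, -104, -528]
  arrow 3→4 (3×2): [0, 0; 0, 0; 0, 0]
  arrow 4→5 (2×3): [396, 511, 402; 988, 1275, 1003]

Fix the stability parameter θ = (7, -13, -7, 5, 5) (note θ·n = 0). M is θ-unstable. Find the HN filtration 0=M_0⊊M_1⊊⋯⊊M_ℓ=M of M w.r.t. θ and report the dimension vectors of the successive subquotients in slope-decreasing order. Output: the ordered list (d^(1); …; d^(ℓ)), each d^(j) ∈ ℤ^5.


Barcode: M ≅ I[1,1], I[1,2], I[1,3]^2, I[4,4], I[4,5]^2. HN layers by μ_θ (4 steps, strictly decreasing):
  μ^(1)=7; μ^(2)=5; μ^(3)=-3; μ^(4)=-13/3

((1, 0, 0, 0, 0); (0, 0, 0, 3, 2); (1, 1, 0, 0, 0); (2, 2, 2, 0, 0))


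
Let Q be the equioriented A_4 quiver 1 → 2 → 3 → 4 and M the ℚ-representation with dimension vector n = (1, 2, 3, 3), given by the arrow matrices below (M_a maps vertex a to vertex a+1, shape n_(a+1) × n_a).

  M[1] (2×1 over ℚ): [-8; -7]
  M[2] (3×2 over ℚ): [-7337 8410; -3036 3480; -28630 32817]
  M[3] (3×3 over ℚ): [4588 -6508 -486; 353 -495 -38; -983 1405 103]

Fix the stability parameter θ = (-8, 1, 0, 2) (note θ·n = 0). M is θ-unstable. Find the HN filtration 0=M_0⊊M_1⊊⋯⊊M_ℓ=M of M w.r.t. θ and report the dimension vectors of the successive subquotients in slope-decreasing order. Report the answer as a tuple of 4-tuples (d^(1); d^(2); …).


Interval decomposition of M: I[1,4], I[2,4], I[3,3], I[4,4].
HN type (ℓ=4): μ^(1)=2; μ^(2)=1/2; μ^(3)=0; μ^(4)=-8

((0, 0, 0, 3); (0, 2, 2, 0); (0, 0, 1, 0); (1, 0, 0, 0))


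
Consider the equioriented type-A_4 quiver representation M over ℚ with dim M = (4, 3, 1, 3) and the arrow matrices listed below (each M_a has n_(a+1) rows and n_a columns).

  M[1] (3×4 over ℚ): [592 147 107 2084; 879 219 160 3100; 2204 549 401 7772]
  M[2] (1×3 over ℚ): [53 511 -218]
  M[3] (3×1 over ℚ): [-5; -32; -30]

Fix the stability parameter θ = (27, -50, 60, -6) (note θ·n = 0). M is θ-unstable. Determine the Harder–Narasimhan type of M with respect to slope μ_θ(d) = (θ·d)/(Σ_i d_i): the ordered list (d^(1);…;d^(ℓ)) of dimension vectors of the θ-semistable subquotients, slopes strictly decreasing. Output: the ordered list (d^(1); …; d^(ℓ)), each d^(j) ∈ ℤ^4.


Barcode: M ≅ I[1,1]^2, I[1,2], I[1,4], I[2,2], I[4,4]^2. HN layers by μ_θ (4 steps, strictly decreasing):
  μ^(1)=27; μ^(2)=-6; μ^(3)=-23/2; μ^(4)=-50

((2, 0, 1, 1); (0, 0, 0, 2); (2, 2, 0, 0); (0, 1, 0, 0))


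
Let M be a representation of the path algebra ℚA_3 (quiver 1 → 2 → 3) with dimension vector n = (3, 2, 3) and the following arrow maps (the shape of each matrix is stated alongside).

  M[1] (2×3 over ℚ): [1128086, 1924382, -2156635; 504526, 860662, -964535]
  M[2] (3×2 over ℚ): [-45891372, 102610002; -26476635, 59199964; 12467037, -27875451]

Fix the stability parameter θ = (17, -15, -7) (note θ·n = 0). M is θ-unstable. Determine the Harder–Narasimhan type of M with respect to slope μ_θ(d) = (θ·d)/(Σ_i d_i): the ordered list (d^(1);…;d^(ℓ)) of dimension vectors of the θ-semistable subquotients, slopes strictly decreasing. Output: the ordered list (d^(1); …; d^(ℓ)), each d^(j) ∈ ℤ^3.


Interval decomposition of M: I[1,1]^2, I[1,3], I[2,3], I[3,3].
HN type (ℓ=4): μ^(1)=17; μ^(2)=-5/3; μ^(3)=-7; μ^(4)=-15

((2, 0, 0); (1, 1, 1); (0, 0, 2); (0, 1, 0))


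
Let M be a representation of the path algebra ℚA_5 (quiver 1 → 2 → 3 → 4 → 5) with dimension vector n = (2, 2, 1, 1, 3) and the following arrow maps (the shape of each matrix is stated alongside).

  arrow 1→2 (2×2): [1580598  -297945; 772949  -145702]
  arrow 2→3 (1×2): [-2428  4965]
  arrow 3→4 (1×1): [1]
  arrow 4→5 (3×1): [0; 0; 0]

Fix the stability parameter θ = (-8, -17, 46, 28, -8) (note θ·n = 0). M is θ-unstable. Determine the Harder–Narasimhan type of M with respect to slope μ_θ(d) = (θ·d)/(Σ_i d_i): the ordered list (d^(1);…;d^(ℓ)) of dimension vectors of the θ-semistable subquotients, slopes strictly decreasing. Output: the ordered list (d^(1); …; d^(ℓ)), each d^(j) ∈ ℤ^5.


Interval decomposition of M: I[1,2], I[1,4], I[5,5]^3.
HN type (ℓ=3): μ^(1)=37; μ^(2)=-8; μ^(3)=-25/2

((0, 0, 1, 1, 0); (0, 0, 0, 0, 3); (2, 2, 0, 0, 0))


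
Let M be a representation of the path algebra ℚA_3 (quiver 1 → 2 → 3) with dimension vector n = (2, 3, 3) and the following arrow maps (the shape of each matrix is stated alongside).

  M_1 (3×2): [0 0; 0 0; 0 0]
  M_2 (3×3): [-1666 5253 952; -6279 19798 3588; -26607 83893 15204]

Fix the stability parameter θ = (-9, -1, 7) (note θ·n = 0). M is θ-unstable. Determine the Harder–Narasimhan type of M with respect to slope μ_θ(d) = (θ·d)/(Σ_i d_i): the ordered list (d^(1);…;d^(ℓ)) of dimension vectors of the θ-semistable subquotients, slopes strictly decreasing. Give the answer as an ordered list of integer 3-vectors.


Interval decomposition of M: I[1,1]^2, I[2,2], I[2,3]^2, I[3,3].
HN type (ℓ=3): μ^(1)=7; μ^(2)=-1; μ^(3)=-9

((0, 0, 3); (0, 3, 0); (2, 0, 0))


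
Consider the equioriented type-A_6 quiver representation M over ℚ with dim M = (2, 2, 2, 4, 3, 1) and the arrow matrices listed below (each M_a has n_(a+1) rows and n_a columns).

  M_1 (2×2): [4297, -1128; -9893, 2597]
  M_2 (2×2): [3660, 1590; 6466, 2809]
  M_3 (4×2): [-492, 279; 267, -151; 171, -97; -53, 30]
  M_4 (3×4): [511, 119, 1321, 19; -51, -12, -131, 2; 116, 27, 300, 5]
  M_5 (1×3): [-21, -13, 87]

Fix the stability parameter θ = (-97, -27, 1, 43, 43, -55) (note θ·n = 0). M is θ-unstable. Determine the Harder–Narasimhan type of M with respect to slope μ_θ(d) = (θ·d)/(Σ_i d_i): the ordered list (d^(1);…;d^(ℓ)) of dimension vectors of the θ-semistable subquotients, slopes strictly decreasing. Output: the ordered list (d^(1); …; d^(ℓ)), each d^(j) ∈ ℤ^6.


Interval decomposition of M: I[1,2], I[1,6], I[3,5], I[4,4], I[4,5].
HN type (ℓ=5): μ^(1)=43; μ^(2)=31/3; μ^(3)=1; μ^(4)=-27; μ^(5)=-97

((0, 0, 0, 3, 2, 0); (0, 0, 0, 1, 1, 1); (0, 0, 2, 0, 0, 0); (0, 2, 0, 0, 0, 0); (2, 0, 0, 0, 0, 0))


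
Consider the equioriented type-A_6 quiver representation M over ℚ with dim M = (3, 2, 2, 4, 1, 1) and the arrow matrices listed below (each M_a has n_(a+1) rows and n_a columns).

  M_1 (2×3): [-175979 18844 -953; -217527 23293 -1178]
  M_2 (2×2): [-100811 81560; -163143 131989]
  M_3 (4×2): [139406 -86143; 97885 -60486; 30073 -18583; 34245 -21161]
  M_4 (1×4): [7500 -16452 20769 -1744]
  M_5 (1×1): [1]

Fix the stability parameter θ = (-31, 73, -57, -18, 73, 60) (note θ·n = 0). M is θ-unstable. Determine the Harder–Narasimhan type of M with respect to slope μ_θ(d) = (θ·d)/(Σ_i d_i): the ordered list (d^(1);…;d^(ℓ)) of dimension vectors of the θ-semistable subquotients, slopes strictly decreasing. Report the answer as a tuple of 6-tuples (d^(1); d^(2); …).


Via rank(M_{q-1}∘⋯∘M_p): M ≅ I[1,1], I[1,4], I[1,6], I[4,4]^2.
μ_θ-semistable layers: μ^(1)=133/2; μ^(2)=-2/3; μ^(3)=-18; μ^(4)=-31

((0, 0, 0, 0, 1, 1); (0, 2, 2, 2, 0, 0); (0, 0, 0, 2, 0, 0); (3, 0, 0, 0, 0, 0))


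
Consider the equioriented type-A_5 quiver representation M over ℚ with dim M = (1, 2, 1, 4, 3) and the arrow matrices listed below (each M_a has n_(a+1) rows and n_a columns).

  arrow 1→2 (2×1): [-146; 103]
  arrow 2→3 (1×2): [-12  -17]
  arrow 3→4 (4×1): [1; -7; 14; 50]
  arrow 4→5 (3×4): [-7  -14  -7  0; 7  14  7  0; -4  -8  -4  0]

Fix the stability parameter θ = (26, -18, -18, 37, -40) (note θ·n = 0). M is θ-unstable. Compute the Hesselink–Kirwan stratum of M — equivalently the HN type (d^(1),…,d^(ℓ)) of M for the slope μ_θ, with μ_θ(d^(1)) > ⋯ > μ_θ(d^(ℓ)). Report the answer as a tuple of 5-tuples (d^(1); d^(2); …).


Interval decomposition of M: I[1,5], I[2,2], I[4,4]^3, I[5,5]^2.
HN type (ℓ=5): μ^(1)=37; μ^(2)=-3/2; μ^(3)=-10/3; μ^(4)=-18; μ^(5)=-40

((0, 0, 0, 3, 0); (0, 0, 0, 1, 1); (1, 1, 1, 0, 0); (0, 1, 0, 0, 0); (0, 0, 0, 0, 2))


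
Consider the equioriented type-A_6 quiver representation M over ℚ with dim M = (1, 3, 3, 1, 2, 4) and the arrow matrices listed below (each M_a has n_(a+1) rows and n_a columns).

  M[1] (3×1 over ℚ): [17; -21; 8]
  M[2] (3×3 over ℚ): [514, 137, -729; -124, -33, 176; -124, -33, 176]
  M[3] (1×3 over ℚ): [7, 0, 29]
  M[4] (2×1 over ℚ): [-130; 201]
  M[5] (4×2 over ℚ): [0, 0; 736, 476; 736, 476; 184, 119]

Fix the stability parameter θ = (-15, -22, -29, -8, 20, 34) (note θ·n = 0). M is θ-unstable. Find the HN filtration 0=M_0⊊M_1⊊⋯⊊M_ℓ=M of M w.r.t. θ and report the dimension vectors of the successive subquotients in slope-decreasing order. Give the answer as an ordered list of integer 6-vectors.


Via rank(M_{q-1}∘⋯∘M_p): M ≅ I[1,3], I[2,2], I[2,6], I[3,3], I[5,5], I[6,6]^3.
μ_θ-semistable layers: μ^(1)=34; μ^(2)=20; μ^(3)=-8; μ^(4)=-22; μ^(5)=-51/2; μ^(6)=-29

((0, 0, 0, 0, 0, 4); (0, 0, 0, 0, 2, 0); (0, 0, 0, 1, 0, 0); (1, 2, 1, 0, 0, 0); (0, 1, 1, 0, 0, 0); (0, 0, 1, 0, 0, 0))


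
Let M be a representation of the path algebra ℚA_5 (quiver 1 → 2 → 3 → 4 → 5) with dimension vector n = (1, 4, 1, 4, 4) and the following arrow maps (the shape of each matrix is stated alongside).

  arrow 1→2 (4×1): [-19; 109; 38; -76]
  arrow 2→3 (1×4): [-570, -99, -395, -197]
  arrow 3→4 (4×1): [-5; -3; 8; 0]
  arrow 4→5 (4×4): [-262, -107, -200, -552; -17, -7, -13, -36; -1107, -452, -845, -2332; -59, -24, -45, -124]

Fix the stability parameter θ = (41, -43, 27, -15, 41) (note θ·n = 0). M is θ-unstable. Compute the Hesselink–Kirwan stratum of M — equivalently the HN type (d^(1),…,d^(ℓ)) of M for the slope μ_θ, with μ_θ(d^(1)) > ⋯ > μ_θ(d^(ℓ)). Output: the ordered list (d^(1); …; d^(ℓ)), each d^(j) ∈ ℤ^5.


Interval decomposition of M: I[1,5], I[2,2]^3, I[4,4]^2, I[4,5], I[5,5]^2.
HN type (ℓ=5): μ^(1)=41; μ^(2)=6; μ^(3)=-1; μ^(4)=-15; μ^(5)=-43

((0, 0, 0, 0, 4); (0, 0, 1, 1, 0); (1, 1, 0, 0, 0); (0, 0, 0, 3, 0); (0, 3, 0, 0, 0))


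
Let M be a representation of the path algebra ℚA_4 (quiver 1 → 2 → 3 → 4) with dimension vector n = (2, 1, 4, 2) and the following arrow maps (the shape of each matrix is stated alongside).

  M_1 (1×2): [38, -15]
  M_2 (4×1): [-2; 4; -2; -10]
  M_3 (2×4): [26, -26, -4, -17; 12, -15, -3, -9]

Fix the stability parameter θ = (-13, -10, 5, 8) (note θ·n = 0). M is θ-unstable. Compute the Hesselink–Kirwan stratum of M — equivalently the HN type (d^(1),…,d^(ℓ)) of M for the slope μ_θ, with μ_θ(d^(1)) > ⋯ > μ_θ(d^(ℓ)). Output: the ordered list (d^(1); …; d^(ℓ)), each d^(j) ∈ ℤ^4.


Via rank(M_{q-1}∘⋯∘M_p): M ≅ I[1,1], I[1,4], I[3,3]^2, I[3,4].
μ_θ-semistable layers: μ^(1)=8; μ^(2)=5; μ^(3)=-10; μ^(4)=-13

((0, 0, 0, 2); (0, 0, 4, 0); (0, 1, 0, 0); (2, 0, 0, 0))


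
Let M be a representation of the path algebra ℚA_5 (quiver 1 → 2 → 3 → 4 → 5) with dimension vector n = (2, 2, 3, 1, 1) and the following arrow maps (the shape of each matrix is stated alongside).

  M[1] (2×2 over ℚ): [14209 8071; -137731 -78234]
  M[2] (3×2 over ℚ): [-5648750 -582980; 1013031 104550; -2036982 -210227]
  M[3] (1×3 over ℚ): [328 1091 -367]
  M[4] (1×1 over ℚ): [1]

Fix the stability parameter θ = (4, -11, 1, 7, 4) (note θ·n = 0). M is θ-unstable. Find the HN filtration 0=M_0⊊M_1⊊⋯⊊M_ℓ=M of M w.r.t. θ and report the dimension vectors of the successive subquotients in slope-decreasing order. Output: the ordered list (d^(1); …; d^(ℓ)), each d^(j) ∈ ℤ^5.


Interval decomposition of M: I[1,3], I[1,5], I[3,3].
HN type (ℓ=3): μ^(1)=11/2; μ^(2)=1; μ^(3)=-7/2

((0, 0, 0, 1, 1); (0, 0, 3, 0, 0); (2, 2, 0, 0, 0))


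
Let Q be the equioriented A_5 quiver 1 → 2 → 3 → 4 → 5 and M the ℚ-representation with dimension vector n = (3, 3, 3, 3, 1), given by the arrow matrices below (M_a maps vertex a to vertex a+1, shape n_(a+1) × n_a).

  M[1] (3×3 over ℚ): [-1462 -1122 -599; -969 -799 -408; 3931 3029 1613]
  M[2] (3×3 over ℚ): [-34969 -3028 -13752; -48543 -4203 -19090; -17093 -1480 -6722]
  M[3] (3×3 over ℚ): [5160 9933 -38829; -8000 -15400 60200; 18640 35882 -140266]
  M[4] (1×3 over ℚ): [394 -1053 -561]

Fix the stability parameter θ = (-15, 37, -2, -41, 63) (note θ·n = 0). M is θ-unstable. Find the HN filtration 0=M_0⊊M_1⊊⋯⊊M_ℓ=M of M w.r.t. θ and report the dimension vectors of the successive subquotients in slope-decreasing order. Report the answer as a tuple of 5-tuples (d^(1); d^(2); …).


Barcode: M ≅ I[1,1], I[1,3], I[1,4], I[2,3], I[4,4], I[4,5]. HN layers by μ_θ (5 steps, strictly decreasing):
  μ^(1)=63; μ^(2)=35/2; μ^(3)=-2; μ^(4)=-15; μ^(5)=-41

((0, 0, 0, 0, 1); (0, 2, 2, 0, 0); (0, 1, 1, 1, 0); (3, 0, 0, 0, 0); (0, 0, 0, 2, 0))


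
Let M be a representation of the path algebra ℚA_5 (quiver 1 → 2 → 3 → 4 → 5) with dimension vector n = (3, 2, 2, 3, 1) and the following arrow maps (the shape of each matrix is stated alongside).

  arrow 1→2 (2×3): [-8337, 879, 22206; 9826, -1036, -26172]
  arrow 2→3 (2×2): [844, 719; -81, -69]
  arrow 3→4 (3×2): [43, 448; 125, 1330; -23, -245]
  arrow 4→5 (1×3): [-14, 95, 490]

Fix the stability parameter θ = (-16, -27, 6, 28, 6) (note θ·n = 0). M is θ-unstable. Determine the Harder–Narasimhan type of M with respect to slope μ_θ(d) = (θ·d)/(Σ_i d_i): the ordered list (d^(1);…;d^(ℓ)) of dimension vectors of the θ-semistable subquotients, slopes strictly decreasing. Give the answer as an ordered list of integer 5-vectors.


Via rank(M_{q-1}∘⋯∘M_p): M ≅ I[1,1], I[1,4], I[1,5], I[4,4].
μ_θ-semistable layers: μ^(1)=28; μ^(2)=17; μ^(3)=6; μ^(4)=-16; μ^(5)=-43/2

((0, 0, 0, 2, 0); (0, 0, 0, 1, 1); (0, 0, 2, 0, 0); (1, 0, 0, 0, 0); (2, 2, 0, 0, 0))


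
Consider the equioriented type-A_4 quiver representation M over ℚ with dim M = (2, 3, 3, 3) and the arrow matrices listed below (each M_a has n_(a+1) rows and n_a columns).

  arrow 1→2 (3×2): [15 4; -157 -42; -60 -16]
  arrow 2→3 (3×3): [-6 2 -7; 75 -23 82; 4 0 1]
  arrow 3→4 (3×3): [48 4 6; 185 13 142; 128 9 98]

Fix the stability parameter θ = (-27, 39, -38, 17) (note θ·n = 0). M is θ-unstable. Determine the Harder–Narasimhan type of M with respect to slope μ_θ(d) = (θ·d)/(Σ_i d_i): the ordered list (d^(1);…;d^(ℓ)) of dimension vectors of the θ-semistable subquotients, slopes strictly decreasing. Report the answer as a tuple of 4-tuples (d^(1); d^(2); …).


Via rank(M_{q-1}∘⋯∘M_p): M ≅ I[1,2], I[1,4], I[2,4], I[3,4].
μ_θ-semistable layers: μ^(1)=39; μ^(2)=17; μ^(3)=1/2; μ^(4)=-27; μ^(5)=-38

((0, 1, 0, 0); (0, 0, 0, 3); (0, 2, 2, 0); (2, 0, 0, 0); (0, 0, 1, 0))


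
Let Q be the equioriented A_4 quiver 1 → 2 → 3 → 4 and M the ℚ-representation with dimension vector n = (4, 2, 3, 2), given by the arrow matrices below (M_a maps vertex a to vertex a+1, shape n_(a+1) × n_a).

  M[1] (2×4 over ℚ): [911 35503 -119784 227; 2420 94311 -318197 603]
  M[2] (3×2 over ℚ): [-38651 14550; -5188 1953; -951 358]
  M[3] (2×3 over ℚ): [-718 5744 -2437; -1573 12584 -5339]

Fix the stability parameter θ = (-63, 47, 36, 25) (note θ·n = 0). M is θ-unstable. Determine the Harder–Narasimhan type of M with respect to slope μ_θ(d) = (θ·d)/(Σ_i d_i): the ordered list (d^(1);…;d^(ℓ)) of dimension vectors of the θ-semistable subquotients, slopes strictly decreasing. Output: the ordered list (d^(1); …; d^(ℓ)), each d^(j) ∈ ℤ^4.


Via rank(M_{q-1}∘⋯∘M_p): M ≅ I[1,1]^2, I[1,3], I[1,4], I[3,4].
μ_θ-semistable layers: μ^(1)=83/2; μ^(2)=36; μ^(3)=61/2; μ^(4)=-63

((0, 1, 1, 0); (0, 1, 1, 1); (0, 0, 1, 1); (4, 0, 0, 0))


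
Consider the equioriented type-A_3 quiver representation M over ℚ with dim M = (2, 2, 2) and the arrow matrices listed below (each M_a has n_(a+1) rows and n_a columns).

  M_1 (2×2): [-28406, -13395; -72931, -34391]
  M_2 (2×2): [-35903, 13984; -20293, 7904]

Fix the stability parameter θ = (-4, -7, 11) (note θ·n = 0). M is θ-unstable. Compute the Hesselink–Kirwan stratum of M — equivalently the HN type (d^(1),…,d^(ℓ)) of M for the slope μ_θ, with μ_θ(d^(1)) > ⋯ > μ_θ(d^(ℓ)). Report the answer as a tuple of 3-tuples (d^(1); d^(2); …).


Barcode: M ≅ I[1,2], I[1,3], I[3,3]. HN layers by μ_θ (2 steps, strictly decreasing):
  μ^(1)=11; μ^(2)=-11/2

((0, 0, 2); (2, 2, 0))


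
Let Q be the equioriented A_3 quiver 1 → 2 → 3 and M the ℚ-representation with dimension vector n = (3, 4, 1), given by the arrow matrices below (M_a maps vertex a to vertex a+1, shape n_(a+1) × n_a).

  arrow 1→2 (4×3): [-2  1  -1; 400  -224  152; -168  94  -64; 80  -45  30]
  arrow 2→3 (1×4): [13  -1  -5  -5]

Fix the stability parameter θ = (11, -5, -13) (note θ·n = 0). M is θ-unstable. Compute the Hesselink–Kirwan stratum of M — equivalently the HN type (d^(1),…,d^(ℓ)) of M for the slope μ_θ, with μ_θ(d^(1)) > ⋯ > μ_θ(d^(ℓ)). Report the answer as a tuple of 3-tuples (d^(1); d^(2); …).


Barcode: M ≅ I[1,1], I[1,2], I[1,3], I[2,2]^2. HN layers by μ_θ (4 steps, strictly decreasing):
  μ^(1)=11; μ^(2)=3; μ^(3)=-7/3; μ^(4)=-5

((1, 0, 0); (1, 1, 0); (1, 1, 1); (0, 2, 0))


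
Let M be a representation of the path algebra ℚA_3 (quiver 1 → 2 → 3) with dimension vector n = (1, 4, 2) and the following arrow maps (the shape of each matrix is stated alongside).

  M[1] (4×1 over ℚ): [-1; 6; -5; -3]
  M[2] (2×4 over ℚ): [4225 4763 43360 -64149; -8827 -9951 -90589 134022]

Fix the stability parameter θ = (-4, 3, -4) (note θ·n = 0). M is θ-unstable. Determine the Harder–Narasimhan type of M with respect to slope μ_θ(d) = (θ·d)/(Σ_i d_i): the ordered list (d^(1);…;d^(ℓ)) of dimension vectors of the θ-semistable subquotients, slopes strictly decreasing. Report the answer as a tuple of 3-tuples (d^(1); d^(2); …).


Interval decomposition of M: I[1,2], I[2,2], I[2,3]^2.
HN type (ℓ=3): μ^(1)=3; μ^(2)=-1/2; μ^(3)=-4

((0, 2, 0); (0, 2, 2); (1, 0, 0))


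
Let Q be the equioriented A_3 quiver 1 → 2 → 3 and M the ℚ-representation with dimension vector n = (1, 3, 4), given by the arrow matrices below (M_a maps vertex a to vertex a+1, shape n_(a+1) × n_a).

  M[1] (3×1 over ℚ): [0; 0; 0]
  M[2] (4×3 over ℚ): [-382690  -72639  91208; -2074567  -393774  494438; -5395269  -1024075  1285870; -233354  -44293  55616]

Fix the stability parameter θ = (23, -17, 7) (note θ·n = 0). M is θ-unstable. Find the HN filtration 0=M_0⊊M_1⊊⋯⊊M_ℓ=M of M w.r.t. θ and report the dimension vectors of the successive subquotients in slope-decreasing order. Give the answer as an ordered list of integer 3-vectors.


Interval decomposition of M: I[1,1], I[2,2], I[2,3]^2, I[3,3]^2.
HN type (ℓ=3): μ^(1)=23; μ^(2)=7; μ^(3)=-17

((1, 0, 0); (0, 0, 4); (0, 3, 0))


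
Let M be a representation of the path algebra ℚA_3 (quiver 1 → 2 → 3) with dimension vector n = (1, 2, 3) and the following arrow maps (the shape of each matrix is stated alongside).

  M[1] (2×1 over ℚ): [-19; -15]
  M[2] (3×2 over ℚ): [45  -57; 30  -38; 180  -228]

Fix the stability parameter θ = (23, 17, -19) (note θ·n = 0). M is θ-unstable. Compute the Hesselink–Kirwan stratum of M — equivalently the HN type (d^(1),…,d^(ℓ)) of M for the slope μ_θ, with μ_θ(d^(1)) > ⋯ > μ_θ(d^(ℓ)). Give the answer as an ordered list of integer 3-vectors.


Via rank(M_{q-1}∘⋯∘M_p): M ≅ I[1,2], I[2,3], I[3,3]^2.
μ_θ-semistable layers: μ^(1)=20; μ^(2)=-1; μ^(3)=-19

((1, 1, 0); (0, 1, 1); (0, 0, 2))


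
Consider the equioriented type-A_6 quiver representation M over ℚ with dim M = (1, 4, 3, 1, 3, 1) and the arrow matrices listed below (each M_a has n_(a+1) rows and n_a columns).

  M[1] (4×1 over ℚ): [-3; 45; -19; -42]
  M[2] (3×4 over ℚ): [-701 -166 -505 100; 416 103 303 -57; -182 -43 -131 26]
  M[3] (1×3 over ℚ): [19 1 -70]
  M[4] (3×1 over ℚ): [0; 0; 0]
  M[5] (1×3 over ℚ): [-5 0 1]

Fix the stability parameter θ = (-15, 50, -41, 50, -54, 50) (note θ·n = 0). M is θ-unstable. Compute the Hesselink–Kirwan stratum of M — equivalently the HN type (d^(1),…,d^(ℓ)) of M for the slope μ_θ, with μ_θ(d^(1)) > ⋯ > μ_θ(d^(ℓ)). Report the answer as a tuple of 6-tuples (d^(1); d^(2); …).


Via rank(M_{q-1}∘⋯∘M_p): M ≅ I[1,4], I[2,2], I[2,3]^2, I[5,5]^2, I[5,6].
μ_θ-semistable layers: μ^(1)=50; μ^(2)=9/2; μ^(3)=-15; μ^(4)=-54

((0, 1, 0, 1, 0, 1); (0, 3, 3, 0, 0, 0); (1, 0, 0, 0, 0, 0); (0, 0, 0, 0, 3, 0))


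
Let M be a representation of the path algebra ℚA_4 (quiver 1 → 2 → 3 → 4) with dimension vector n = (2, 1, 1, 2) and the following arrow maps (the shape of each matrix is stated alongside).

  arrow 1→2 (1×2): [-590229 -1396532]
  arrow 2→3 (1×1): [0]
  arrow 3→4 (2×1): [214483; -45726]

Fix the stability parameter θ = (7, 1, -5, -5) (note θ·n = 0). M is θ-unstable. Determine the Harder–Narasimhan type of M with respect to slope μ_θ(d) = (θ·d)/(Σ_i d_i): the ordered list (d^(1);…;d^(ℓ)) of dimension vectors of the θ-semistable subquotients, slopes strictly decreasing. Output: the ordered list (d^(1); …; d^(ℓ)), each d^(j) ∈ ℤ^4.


Via rank(M_{q-1}∘⋯∘M_p): M ≅ I[1,1], I[1,2], I[3,4], I[4,4].
μ_θ-semistable layers: μ^(1)=7; μ^(2)=4; μ^(3)=-5

((1, 0, 0, 0); (1, 1, 0, 0); (0, 0, 1, 2))


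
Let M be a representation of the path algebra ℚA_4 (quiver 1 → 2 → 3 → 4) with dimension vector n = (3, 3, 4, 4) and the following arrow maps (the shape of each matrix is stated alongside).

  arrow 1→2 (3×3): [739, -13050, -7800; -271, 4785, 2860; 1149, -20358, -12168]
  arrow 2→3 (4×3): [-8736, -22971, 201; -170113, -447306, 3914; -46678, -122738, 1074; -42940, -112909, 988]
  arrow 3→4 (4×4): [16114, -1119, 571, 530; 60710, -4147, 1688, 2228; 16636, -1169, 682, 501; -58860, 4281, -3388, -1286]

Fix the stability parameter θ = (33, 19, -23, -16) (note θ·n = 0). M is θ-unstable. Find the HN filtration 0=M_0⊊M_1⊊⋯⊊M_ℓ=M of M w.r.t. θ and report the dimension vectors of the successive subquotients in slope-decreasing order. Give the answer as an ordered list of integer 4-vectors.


Barcode: M ≅ I[1,1], I[1,4]^2, I[2,4], I[3,4]. HN layers by μ_θ (5 steps, strictly decreasing):
  μ^(1)=33; μ^(2)=13/4; μ^(3)=-20/3; μ^(4)=-16; μ^(5)=-23

((1, 0, 0, 0); (2, 2, 2, 2); (0, 1, 1, 1); (0, 0, 0, 1); (0, 0, 1, 0))


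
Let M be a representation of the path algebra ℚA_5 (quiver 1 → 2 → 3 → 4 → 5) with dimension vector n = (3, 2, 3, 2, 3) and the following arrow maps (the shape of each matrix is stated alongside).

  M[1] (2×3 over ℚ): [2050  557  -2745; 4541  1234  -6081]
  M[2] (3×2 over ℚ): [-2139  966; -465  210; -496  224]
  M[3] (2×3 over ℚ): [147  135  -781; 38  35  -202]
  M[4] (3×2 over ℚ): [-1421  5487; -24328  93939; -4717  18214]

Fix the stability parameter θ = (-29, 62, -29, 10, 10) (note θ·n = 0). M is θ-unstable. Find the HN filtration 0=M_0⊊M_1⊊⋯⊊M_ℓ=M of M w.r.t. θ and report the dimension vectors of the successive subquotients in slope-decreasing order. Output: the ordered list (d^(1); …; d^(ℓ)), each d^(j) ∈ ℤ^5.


Via rank(M_{q-1}∘⋯∘M_p): M ≅ I[1,1], I[1,2], I[1,5], I[3,3], I[3,5], I[5,5].
μ_θ-semistable layers: μ^(1)=62; μ^(2)=53/4; μ^(3)=10; μ^(4)=-29

((0, 1, 0, 0, 0); (0, 1, 1, 1, 1); (0, 0, 0, 1, 2); (3, 0, 2, 0, 0))


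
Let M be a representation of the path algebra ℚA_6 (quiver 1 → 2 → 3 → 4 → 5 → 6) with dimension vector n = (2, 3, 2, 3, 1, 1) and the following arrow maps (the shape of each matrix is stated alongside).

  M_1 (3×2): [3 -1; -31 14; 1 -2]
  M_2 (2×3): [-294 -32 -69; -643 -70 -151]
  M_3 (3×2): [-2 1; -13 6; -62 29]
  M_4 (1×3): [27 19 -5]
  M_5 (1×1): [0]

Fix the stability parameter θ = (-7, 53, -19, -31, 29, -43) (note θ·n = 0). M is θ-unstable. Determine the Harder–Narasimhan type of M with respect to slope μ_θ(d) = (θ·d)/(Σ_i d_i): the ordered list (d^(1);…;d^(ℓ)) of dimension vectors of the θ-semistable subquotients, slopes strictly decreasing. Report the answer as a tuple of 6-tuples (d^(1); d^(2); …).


Interval decomposition of M: I[1,4], I[1,5], I[2,2], I[4,4], I[6,6].
HN type (ℓ=6): μ^(1)=53; μ^(2)=29; μ^(3)=1; μ^(4)=-7; μ^(5)=-31; μ^(6)=-43

((0, 1, 0, 0, 0, 0); (0, 0, 0, 0, 1, 0); (0, 2, 2, 2, 0, 0); (2, 0, 0, 0, 0, 0); (0, 0, 0, 1, 0, 0); (0, 0, 0, 0, 0, 1))


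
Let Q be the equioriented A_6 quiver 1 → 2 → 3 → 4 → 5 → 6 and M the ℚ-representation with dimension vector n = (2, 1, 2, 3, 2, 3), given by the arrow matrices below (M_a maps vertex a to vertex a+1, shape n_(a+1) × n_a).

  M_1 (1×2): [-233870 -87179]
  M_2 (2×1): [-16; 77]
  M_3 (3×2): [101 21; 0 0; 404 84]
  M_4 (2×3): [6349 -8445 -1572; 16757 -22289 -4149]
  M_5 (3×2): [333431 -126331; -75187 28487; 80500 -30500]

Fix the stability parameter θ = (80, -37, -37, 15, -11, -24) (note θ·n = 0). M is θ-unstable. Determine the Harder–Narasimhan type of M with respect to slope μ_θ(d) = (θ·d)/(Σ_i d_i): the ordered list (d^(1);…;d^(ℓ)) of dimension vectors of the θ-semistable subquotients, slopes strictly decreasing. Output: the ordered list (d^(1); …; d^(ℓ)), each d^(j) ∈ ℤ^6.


Interval decomposition of M: I[1,1], I[1,5], I[3,3], I[4,4], I[4,6], I[6,6]^2.
HN type (ℓ=6): μ^(1)=80; μ^(2)=15; μ^(3)=2; μ^(4)=-20/3; μ^(5)=-24; μ^(6)=-37

((1, 0, 0, 0, 0, 0); (0, 0, 0, 1, 0, 0); (1, 1, 1, 1, 1, 0); (0, 0, 0, 1, 1, 1); (0, 0, 0, 0, 0, 2); (0, 0, 1, 0, 0, 0))


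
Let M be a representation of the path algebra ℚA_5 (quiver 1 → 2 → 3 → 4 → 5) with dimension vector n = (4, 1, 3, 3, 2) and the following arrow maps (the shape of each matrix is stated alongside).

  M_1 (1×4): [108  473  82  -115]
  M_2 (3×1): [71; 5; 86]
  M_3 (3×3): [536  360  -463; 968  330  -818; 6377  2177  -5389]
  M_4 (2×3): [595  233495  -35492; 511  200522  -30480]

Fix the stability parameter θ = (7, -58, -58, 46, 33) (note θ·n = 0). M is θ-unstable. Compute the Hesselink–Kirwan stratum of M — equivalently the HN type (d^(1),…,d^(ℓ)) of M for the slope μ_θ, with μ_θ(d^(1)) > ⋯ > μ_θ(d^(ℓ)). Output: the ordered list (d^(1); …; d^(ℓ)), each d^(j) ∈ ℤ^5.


Via rank(M_{q-1}∘⋯∘M_p): M ≅ I[1,1]^3, I[1,5], I[3,4], I[3,5].
μ_θ-semistable layers: μ^(1)=46; μ^(2)=79/2; μ^(3)=7; μ^(4)=-109/3; μ^(5)=-58

((0, 0, 0, 1, 0); (0, 0, 0, 2, 2); (3, 0, 0, 0, 0); (1, 1, 1, 0, 0); (0, 0, 2, 0, 0))


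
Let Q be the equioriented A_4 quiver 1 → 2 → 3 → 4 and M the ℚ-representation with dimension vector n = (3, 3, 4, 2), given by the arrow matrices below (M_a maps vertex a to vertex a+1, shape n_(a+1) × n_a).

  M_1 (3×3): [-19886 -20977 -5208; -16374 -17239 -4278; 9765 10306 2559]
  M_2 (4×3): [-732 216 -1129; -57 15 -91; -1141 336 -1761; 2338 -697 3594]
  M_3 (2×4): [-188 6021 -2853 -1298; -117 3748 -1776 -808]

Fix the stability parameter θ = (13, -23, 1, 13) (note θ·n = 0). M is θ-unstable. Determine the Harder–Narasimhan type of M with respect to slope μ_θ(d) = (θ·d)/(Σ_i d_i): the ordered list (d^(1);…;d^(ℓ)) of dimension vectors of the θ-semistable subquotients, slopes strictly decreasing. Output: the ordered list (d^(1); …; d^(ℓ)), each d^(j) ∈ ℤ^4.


Via rank(M_{q-1}∘⋯∘M_p): M ≅ I[1,3], I[1,4]^2, I[3,3].
μ_θ-semistable layers: μ^(1)=13; μ^(2)=1; μ^(3)=-5

((0, 0, 0, 2); (0, 0, 4, 0); (3, 3, 0, 0))


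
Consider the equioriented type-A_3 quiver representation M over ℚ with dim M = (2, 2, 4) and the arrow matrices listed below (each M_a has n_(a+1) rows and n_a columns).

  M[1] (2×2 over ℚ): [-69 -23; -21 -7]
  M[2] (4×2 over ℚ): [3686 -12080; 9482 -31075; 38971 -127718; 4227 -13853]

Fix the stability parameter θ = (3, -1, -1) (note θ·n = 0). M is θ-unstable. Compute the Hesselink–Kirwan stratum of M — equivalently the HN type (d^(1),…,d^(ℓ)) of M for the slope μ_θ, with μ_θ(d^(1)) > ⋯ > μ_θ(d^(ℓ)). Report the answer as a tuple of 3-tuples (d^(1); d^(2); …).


Via rank(M_{q-1}∘⋯∘M_p): M ≅ I[1,1], I[1,3], I[2,3], I[3,3]^2.
μ_θ-semistable layers: μ^(1)=3; μ^(2)=1/3; μ^(3)=-1

((1, 0, 0); (1, 1, 1); (0, 1, 3))


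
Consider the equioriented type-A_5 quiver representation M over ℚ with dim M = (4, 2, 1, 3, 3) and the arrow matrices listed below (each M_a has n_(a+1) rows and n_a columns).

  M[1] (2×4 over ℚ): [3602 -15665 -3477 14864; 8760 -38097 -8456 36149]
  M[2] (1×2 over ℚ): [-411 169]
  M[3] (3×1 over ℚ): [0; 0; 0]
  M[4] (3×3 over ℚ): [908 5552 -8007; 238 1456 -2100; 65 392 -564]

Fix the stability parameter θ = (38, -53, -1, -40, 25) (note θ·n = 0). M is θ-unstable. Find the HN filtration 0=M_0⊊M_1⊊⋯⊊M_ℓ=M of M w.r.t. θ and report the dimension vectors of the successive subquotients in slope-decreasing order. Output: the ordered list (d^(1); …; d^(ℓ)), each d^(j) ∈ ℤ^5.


Interval decomposition of M: I[1,1]^2, I[1,2], I[1,3], I[4,4], I[4,5]^2, I[5,5].
HN type (ℓ=5): μ^(1)=38; μ^(2)=25; μ^(3)=-1; μ^(4)=-15/2; μ^(5)=-40

((2, 0, 0, 0, 0); (0, 0, 0, 0, 3); (0, 0, 1, 0, 0); (2, 2, 0, 0, 0); (0, 0, 0, 3, 0))


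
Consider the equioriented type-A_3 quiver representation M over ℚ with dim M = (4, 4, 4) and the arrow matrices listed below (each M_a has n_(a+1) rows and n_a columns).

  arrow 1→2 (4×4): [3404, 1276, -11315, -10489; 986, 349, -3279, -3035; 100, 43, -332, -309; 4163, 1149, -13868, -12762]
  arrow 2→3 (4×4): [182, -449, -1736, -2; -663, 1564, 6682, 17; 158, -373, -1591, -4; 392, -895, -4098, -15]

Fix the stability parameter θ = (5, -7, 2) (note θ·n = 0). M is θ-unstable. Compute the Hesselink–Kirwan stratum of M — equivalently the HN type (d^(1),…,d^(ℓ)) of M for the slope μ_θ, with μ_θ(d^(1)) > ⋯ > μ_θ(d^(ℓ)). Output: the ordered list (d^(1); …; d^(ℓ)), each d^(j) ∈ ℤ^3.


Interval decomposition of M: I[1,3]^4.
HN type (ℓ=2): μ^(1)=2; μ^(2)=-1

((0, 0, 4); (4, 4, 0))


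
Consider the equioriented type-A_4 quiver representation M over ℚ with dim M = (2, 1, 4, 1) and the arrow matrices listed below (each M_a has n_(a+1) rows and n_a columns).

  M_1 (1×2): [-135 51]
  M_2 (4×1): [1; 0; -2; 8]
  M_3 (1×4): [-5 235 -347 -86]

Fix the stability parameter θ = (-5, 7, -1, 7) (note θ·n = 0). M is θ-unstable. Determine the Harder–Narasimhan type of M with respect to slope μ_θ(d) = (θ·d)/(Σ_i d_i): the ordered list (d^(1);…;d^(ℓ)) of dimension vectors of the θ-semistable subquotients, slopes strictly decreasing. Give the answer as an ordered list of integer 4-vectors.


Interval decomposition of M: I[1,1], I[1,4], I[3,3]^3.
HN type (ℓ=4): μ^(1)=7; μ^(2)=3; μ^(3)=-1; μ^(4)=-5

((0, 0, 0, 1); (0, 1, 1, 0); (0, 0, 3, 0); (2, 0, 0, 0))


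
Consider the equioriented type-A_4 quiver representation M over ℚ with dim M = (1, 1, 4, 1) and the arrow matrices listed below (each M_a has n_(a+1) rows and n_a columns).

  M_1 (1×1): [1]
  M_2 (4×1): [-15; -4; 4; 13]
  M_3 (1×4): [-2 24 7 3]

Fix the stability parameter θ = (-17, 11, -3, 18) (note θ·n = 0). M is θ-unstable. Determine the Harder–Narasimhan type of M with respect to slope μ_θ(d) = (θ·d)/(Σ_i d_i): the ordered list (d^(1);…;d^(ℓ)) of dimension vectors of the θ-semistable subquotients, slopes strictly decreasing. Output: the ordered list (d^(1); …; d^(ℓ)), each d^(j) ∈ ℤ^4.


Barcode: M ≅ I[1,4], I[3,3]^3. HN layers by μ_θ (4 steps, strictly decreasing):
  μ^(1)=18; μ^(2)=4; μ^(3)=-3; μ^(4)=-17

((0, 0, 0, 1); (0, 1, 1, 0); (0, 0, 3, 0); (1, 0, 0, 0))


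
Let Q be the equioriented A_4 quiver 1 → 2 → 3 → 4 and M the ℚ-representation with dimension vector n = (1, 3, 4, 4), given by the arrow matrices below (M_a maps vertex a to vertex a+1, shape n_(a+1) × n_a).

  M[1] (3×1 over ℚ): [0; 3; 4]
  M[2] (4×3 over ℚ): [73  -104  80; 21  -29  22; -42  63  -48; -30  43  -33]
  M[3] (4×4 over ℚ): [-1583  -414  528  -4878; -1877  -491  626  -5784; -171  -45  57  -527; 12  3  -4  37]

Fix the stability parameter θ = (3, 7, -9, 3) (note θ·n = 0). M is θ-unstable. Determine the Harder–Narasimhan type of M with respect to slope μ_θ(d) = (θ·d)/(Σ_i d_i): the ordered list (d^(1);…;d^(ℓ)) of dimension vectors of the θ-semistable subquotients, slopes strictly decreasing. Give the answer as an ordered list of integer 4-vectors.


Via rank(M_{q-1}∘⋯∘M_p): M ≅ I[1,4], I[2,4]^2, I[3,4].
μ_θ-semistable layers: μ^(1)=3; μ^(2)=1/3; μ^(3)=-1; μ^(4)=-9

((0, 0, 0, 4); (1, 1, 1, 0); (0, 2, 2, 0); (0, 0, 1, 0))


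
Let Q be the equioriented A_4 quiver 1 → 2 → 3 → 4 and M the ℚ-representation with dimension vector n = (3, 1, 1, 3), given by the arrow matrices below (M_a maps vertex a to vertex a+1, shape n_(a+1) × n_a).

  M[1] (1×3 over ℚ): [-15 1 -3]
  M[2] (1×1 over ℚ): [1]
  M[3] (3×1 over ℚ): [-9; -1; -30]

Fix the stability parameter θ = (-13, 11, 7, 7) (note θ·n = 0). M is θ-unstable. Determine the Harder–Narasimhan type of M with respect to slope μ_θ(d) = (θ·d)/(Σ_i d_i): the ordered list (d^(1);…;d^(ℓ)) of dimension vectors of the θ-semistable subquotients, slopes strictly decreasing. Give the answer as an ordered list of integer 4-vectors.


Via rank(M_{q-1}∘⋯∘M_p): M ≅ I[1,1]^2, I[1,4], I[4,4]^2.
μ_θ-semistable layers: μ^(1)=25/3; μ^(2)=7; μ^(3)=-13

((0, 1, 1, 1); (0, 0, 0, 2); (3, 0, 0, 0))


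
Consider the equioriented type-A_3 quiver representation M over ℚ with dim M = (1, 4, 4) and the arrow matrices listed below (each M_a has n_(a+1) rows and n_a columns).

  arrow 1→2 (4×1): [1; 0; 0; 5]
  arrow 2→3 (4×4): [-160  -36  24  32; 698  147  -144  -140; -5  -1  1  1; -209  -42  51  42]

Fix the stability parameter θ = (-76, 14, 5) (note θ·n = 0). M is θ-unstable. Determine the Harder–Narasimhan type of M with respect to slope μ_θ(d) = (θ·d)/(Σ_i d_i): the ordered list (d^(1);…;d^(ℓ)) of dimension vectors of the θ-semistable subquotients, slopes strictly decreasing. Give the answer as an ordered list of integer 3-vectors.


Via rank(M_{q-1}∘⋯∘M_p): M ≅ I[1,3], I[2,2], I[2,3]^2, I[3,3].
μ_θ-semistable layers: μ^(1)=14; μ^(2)=19/2; μ^(3)=5; μ^(4)=-76

((0, 1, 0); (0, 3, 3); (0, 0, 1); (1, 0, 0))


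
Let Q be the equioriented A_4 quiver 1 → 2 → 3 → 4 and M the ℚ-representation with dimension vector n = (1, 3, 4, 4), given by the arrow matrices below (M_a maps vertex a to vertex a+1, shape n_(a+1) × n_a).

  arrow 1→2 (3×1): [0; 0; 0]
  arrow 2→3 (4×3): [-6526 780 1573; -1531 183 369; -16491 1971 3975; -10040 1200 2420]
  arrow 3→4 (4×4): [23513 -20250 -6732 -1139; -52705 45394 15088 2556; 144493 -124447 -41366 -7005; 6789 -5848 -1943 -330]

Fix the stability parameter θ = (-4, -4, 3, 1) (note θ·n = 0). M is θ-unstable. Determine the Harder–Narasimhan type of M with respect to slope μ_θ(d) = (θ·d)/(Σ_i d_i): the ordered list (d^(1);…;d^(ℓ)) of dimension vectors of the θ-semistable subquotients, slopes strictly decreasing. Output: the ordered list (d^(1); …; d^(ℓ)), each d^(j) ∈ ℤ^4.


Interval decomposition of M: I[1,1], I[2,2], I[2,4]^2, I[3,4]^2.
HN type (ℓ=2): μ^(1)=2; μ^(2)=-4

((0, 0, 4, 4); (1, 3, 0, 0))


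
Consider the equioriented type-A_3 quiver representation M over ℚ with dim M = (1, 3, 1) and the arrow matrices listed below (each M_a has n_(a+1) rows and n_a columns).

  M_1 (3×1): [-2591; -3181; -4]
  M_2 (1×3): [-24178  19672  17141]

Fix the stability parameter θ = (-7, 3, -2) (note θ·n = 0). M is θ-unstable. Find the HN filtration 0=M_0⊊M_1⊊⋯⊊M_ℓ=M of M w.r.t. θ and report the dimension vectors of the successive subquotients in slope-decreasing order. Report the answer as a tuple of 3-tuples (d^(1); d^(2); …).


Barcode: M ≅ I[1,3], I[2,2]^2. HN layers by μ_θ (3 steps, strictly decreasing):
  μ^(1)=3; μ^(2)=1/2; μ^(3)=-7

((0, 2, 0); (0, 1, 1); (1, 0, 0))


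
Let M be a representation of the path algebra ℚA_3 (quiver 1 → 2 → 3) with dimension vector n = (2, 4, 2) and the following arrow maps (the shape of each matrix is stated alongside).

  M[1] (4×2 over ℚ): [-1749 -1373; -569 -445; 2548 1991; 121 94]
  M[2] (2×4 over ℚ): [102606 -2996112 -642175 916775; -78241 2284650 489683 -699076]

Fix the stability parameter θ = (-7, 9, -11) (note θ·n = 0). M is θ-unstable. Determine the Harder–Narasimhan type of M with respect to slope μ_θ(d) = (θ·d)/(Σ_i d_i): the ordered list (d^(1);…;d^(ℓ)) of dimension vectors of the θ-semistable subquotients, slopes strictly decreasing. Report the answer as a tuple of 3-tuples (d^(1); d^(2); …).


Interval decomposition of M: I[1,3]^2, I[2,2]^2.
HN type (ℓ=3): μ^(1)=9; μ^(2)=-1; μ^(3)=-7

((0, 2, 0); (0, 2, 2); (2, 0, 0))


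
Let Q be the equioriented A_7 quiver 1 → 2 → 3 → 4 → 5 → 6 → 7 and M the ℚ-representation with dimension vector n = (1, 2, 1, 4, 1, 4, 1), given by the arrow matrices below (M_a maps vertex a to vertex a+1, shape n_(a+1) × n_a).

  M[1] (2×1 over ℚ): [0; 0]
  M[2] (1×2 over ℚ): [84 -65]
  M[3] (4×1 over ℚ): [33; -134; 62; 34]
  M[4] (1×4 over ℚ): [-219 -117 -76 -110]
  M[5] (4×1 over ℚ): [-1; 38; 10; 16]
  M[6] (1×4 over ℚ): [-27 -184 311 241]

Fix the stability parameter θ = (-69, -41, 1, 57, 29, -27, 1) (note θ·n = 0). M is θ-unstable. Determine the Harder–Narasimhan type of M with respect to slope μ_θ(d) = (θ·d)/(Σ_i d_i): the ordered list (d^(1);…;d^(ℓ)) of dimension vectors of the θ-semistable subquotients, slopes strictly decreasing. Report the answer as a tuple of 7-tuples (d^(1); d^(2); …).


Interval decomposition of M: I[1,1], I[2,2], I[2,7], I[4,4]^3, I[6,6]^3.
HN type (ℓ=6): μ^(1)=57; μ^(2)=15; μ^(3)=1; μ^(4)=-27; μ^(5)=-41; μ^(6)=-69

((0, 0, 0, 3, 0, 0, 0); (0, 0, 0, 1, 1, 1, 1); (0, 0, 1, 0, 0, 0, 0); (0, 0, 0, 0, 0, 3, 0); (0, 2, 0, 0, 0, 0, 0); (1, 0, 0, 0, 0, 0, 0))


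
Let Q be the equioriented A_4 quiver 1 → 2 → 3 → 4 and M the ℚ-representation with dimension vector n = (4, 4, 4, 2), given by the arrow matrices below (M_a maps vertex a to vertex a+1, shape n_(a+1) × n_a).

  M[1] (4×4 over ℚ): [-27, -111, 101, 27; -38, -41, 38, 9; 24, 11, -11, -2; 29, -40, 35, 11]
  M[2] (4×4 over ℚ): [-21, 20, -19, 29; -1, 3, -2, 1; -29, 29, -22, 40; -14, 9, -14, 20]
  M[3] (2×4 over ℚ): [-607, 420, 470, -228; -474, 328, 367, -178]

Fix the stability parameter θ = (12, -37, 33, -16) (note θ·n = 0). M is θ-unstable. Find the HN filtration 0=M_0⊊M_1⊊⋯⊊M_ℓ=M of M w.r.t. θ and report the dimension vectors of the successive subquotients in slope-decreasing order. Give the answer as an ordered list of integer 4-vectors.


Via rank(M_{q-1}∘⋯∘M_p): M ≅ I[1,3]^2, I[1,4]^2.
μ_θ-semistable layers: μ^(1)=33; μ^(2)=17/2; μ^(3)=-25/2

((0, 0, 2, 0); (0, 0, 2, 2); (4, 4, 0, 0))
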